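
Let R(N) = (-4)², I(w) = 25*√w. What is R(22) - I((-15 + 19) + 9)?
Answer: 16 - 25*√13 ≈ -74.139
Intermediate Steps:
R(N) = 16
R(22) - I((-15 + 19) + 9) = 16 - 25*√((-15 + 19) + 9) = 16 - 25*√(4 + 9) = 16 - 25*√13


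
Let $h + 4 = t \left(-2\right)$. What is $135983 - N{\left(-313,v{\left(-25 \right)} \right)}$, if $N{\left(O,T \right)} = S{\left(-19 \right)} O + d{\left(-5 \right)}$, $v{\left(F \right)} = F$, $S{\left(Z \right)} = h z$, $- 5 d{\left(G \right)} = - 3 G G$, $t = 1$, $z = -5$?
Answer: $145358$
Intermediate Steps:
$h = -6$ ($h = -4 + 1 \left(-2\right) = -4 - 2 = -6$)
$d{\left(G \right)} = \frac{3 G^{2}}{5}$ ($d{\left(G \right)} = - \frac{- 3 G G}{5} = - \frac{\left(-3\right) G^{2}}{5} = \frac{3 G^{2}}{5}$)
$S{\left(Z \right)} = 30$ ($S{\left(Z \right)} = \left(-6\right) \left(-5\right) = 30$)
$N{\left(O,T \right)} = 15 + 30 O$ ($N{\left(O,T \right)} = 30 O + \frac{3 \left(-5\right)^{2}}{5} = 30 O + \frac{3}{5} \cdot 25 = 30 O + 15 = 15 + 30 O$)
$135983 - N{\left(-313,v{\left(-25 \right)} \right)} = 135983 - \left(15 + 30 \left(-313\right)\right) = 135983 - \left(15 - 9390\right) = 135983 - -9375 = 135983 + 9375 = 145358$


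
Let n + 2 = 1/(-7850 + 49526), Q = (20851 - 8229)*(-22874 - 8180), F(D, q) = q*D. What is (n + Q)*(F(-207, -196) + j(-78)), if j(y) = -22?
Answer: -331201747045410725/20838 ≈ -1.5894e+13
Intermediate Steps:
F(D, q) = D*q
Q = -391963588 (Q = 12622*(-31054) = -391963588)
n = -83351/41676 (n = -2 + 1/(-7850 + 49526) = -2 + 1/41676 = -83351/41676 ≈ -2.0000)
(n + Q)*(F(-207, -196) + j(-78)) = (-83351/41676 - 391963588)*(-207*(-196) - 22) = -16335474576839*(40572 - 22)/41676 = -16335474576839/41676*40550 = -331201747045410725/20838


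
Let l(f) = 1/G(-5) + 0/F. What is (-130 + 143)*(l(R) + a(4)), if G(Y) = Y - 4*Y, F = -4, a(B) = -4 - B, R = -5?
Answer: -1547/15 ≈ -103.13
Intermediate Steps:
G(Y) = -3*Y
l(f) = 1/15 (l(f) = 1/(-3*(-5)) + 0/(-4) = 1/15 + 0*(-¼) = 1*(1/15) + 0 = 1/15 + 0 = 1/15)
(-130 + 143)*(l(R) + a(4)) = (-130 + 143)*(1/15 + (-4 - 1*4)) = 13*(1/15 + (-4 - 4)) = 13*(1/15 - 8) = 13*(-119/15) = -1547/15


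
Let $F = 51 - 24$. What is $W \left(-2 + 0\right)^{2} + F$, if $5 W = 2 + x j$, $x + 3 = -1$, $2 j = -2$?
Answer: $\frac{159}{5} \approx 31.8$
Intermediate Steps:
$j = -1$ ($j = \frac{1}{2} \left(-2\right) = -1$)
$x = -4$ ($x = -3 - 1 = -4$)
$F = 27$ ($F = 51 - 24 = 27$)
$W = \frac{6}{5}$ ($W = \frac{2 - -4}{5} = \frac{2 + 4}{5} = \frac{1}{5} \cdot 6 = \frac{6}{5} \approx 1.2$)
$W \left(-2 + 0\right)^{2} + F = \frac{6 \left(-2 + 0\right)^{2}}{5} + 27 = \frac{6 \left(-2\right)^{2}}{5} + 27 = \frac{6}{5} \cdot 4 + 27 = \frac{24}{5} + 27 = \frac{159}{5}$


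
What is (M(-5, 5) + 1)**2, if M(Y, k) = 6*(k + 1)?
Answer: 1369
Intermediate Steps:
M(Y, k) = 6 + 6*k (M(Y, k) = 6*(1 + k) = 6 + 6*k)
(M(-5, 5) + 1)**2 = ((6 + 6*5) + 1)**2 = ((6 + 30) + 1)**2 = (36 + 1)**2 = 37**2 = 1369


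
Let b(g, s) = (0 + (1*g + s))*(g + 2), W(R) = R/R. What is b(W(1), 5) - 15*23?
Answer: -327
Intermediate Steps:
W(R) = 1
b(g, s) = (2 + g)*(g + s) (b(g, s) = (0 + (g + s))*(2 + g) = (g + s)*(2 + g) = (2 + g)*(g + s))
b(W(1), 5) - 15*23 = (1² + 2*1 + 2*5 + 1*5) - 15*23 = (1 + 2 + 10 + 5) - 345 = 18 - 345 = -327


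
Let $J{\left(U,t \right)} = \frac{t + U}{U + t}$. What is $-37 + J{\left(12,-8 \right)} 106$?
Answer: $69$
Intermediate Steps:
$J{\left(U,t \right)} = 1$ ($J{\left(U,t \right)} = \frac{U + t}{U + t} = 1$)
$-37 + J{\left(12,-8 \right)} 106 = -37 + 1 \cdot 106 = -37 + 106 = 69$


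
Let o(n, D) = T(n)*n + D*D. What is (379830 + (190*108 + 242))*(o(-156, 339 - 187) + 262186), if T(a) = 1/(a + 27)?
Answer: 4914271173024/43 ≈ 1.1429e+11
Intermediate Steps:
T(a) = 1/(27 + a)
o(n, D) = D² + n/(27 + n) (o(n, D) = n/(27 + n) + D*D = n/(27 + n) + D² = D² + n/(27 + n))
(379830 + (190*108 + 242))*(o(-156, 339 - 187) + 262186) = (379830 + (190*108 + 242))*((-156 + (339 - 187)²*(27 - 156))/(27 - 156) + 262186) = (379830 + (20520 + 242))*((-156 + 152²*(-129))/(-129) + 262186) = (379830 + 20762)*(-(-156 + 23104*(-129))/129 + 262186) = 400592*(-(-156 - 2980416)/129 + 262186) = 400592*(-1/129*(-2980572) + 262186) = 400592*(993524/43 + 262186) = 400592*(12267522/43) = 4914271173024/43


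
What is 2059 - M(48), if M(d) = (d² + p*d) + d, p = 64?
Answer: -3365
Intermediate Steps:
M(d) = d² + 65*d (M(d) = (d² + 64*d) + d = d² + 65*d)
2059 - M(48) = 2059 - 48*(65 + 48) = 2059 - 48*113 = 2059 - 1*5424 = 2059 - 5424 = -3365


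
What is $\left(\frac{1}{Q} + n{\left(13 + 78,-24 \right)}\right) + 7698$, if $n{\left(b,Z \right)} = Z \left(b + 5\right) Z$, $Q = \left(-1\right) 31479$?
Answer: $\frac{1982988125}{31479} \approx 62994.0$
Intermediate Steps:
$Q = -31479$
$n{\left(b,Z \right)} = Z^{2} \left(5 + b\right)$ ($n{\left(b,Z \right)} = Z \left(5 + b\right) Z = Z Z \left(5 + b\right) = Z^{2} \left(5 + b\right)$)
$\left(\frac{1}{Q} + n{\left(13 + 78,-24 \right)}\right) + 7698 = \left(\frac{1}{-31479} + \left(-24\right)^{2} \left(5 + \left(13 + 78\right)\right)\right) + 7698 = \left(- \frac{1}{31479} + 576 \left(5 + 91\right)\right) + 7698 = \left(- \frac{1}{31479} + 576 \cdot 96\right) + 7698 = \left(- \frac{1}{31479} + 55296\right) + 7698 = \frac{1740662783}{31479} + 7698 = \frac{1982988125}{31479}$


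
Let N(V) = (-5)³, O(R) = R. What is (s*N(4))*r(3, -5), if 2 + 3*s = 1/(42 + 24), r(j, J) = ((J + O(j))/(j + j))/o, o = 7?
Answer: -16375/4158 ≈ -3.9382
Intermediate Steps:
r(j, J) = (J + j)/(14*j) (r(j, J) = ((J + j)/(j + j))/7 = ((J + j)/((2*j)))*(⅐) = ((J + j)*(1/(2*j)))*(⅐) = ((J + j)/(2*j))*(⅐) = (J + j)/(14*j))
N(V) = -125
s = -131/198 (s = -⅔ + 1/(3*(42 + 24)) = -⅔ + (⅓)/66 = -⅔ + (⅓)*(1/66) = -⅔ + 1/198 = -131/198 ≈ -0.66162)
(s*N(4))*r(3, -5) = (-131/198*(-125))*((1/14)*(-5 + 3)/3) = 16375*((1/14)*(⅓)*(-2))/198 = (16375/198)*(-1/21) = -16375/4158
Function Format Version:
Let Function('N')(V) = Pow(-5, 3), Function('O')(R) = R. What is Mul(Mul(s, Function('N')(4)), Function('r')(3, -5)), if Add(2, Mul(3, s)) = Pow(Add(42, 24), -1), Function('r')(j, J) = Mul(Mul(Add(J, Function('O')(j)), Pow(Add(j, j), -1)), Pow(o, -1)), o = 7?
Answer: Rational(-16375, 4158) ≈ -3.9382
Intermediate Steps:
Function('r')(j, J) = Mul(Rational(1, 14), Pow(j, -1), Add(J, j)) (Function('r')(j, J) = Mul(Mul(Add(J, j), Pow(Add(j, j), -1)), Pow(7, -1)) = Mul(Mul(Add(J, j), Pow(Mul(2, j), -1)), Rational(1, 7)) = Mul(Mul(Add(J, j), Mul(Rational(1, 2), Pow(j, -1))), Rational(1, 7)) = Mul(Mul(Rational(1, 2), Pow(j, -1), Add(J, j)), Rational(1, 7)) = Mul(Rational(1, 14), Pow(j, -1), Add(J, j)))
Function('N')(V) = -125
s = Rational(-131, 198) (s = Add(Rational(-2, 3), Mul(Rational(1, 3), Pow(Add(42, 24), -1))) = Add(Rational(-2, 3), Mul(Rational(1, 3), Pow(66, -1))) = Add(Rational(-2, 3), Mul(Rational(1, 3), Rational(1, 66))) = Add(Rational(-2, 3), Rational(1, 198)) = Rational(-131, 198) ≈ -0.66162)
Mul(Mul(s, Function('N')(4)), Function('r')(3, -5)) = Mul(Mul(Rational(-131, 198), -125), Mul(Rational(1, 14), Pow(3, -1), Add(-5, 3))) = Mul(Rational(16375, 198), Mul(Rational(1, 14), Rational(1, 3), -2)) = Mul(Rational(16375, 198), Rational(-1, 21)) = Rational(-16375, 4158)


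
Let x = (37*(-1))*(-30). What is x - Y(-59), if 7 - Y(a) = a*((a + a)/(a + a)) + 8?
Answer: 1052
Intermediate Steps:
Y(a) = -1 - a (Y(a) = 7 - (a*((a + a)/(a + a)) + 8) = 7 - (a*((2*a)/((2*a))) + 8) = 7 - (a*((2*a)*(1/(2*a))) + 8) = 7 - (a*1 + 8) = 7 - (a + 8) = 7 - (8 + a) = 7 + (-8 - a) = -1 - a)
x = 1110 (x = -37*(-30) = 1110)
x - Y(-59) = 1110 - (-1 - 1*(-59)) = 1110 - (-1 + 59) = 1110 - 1*58 = 1110 - 58 = 1052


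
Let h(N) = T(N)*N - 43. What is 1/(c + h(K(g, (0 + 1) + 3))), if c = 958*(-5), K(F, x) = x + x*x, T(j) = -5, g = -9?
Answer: -1/4933 ≈ -0.00020272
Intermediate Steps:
K(F, x) = x + x²
h(N) = -43 - 5*N (h(N) = -5*N - 43 = -43 - 5*N)
c = -4790
1/(c + h(K(g, (0 + 1) + 3))) = 1/(-4790 + (-43 - 5*((0 + 1) + 3)*(1 + ((0 + 1) + 3)))) = 1/(-4790 + (-43 - 5*(1 + 3)*(1 + (1 + 3)))) = 1/(-4790 + (-43 - 20*(1 + 4))) = 1/(-4790 + (-43 - 20*5)) = 1/(-4790 + (-43 - 5*20)) = 1/(-4790 + (-43 - 100)) = 1/(-4790 - 143) = 1/(-4933) = -1/4933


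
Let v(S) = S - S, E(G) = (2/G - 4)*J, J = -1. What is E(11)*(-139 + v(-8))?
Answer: -5838/11 ≈ -530.73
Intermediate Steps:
E(G) = 4 - 2/G (E(G) = (2/G - 4)*(-1) = (-4 + 2/G)*(-1) = 4 - 2/G)
v(S) = 0
E(11)*(-139 + v(-8)) = (4 - 2/11)*(-139 + 0) = (4 - 2*1/11)*(-139) = (4 - 2/11)*(-139) = (42/11)*(-139) = -5838/11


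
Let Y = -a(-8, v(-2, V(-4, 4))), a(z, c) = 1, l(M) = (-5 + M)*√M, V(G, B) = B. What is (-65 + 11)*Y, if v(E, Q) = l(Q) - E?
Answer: 54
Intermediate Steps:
l(M) = √M*(-5 + M)
v(E, Q) = -E + √Q*(-5 + Q) (v(E, Q) = √Q*(-5 + Q) - E = -E + √Q*(-5 + Q))
Y = -1 (Y = -1*1 = -1)
(-65 + 11)*Y = (-65 + 11)*(-1) = -54*(-1) = 54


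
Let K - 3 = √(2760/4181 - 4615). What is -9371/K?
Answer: -117540453/19330184 + 9371*I*√80662172455/19330184 ≈ -6.0807 + 137.68*I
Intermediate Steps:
K = 3 + I*√80662172455/4181 (K = 3 + √(2760/4181 - 4615) = 3 + √(-19292555/4181) = 3 + I*√80662172455/4181 ≈ 3.0 + 67.929*I)
-9371/K = -9371/(3 + I*√80662172455/4181)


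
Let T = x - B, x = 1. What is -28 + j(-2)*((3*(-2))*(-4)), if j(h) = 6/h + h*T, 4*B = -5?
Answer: -208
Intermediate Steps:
B = -5/4 (B = (¼)*(-5) = -5/4 ≈ -1.2500)
T = 9/4 (T = 1 - 1*(-5/4) = 1 + 5/4 = 9/4 ≈ 2.2500)
j(h) = 6/h + 9*h/4 (j(h) = 6/h + h*(9/4) = 6/h + 9*h/4)
-28 + j(-2)*((3*(-2))*(-4)) = -28 + (6/(-2) + (9/4)*(-2))*((3*(-2))*(-4)) = -28 + (6*(-½) - 9/2)*(-6*(-4)) = -28 + (-3 - 9/2)*24 = -28 - 15/2*24 = -28 - 180 = -208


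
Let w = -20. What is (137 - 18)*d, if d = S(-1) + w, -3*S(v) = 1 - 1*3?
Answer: -6902/3 ≈ -2300.7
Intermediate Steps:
S(v) = ⅔ (S(v) = -(1 - 1*3)/3 = -(1 - 3)/3 = -⅓*(-2) = ⅔)
d = -58/3 (d = ⅔ - 20 = -58/3 ≈ -19.333)
(137 - 18)*d = (137 - 18)*(-58/3) = 119*(-58/3) = -6902/3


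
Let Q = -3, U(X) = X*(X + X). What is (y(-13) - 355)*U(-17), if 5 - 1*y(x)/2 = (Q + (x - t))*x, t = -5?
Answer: -364718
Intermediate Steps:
U(X) = 2*X² (U(X) = X*(2*X) = 2*X²)
y(x) = 10 - 2*x*(2 + x) (y(x) = 10 - 2*(-3 + (x - 1*(-5)))*x = 10 - 2*(-3 + (x + 5))*x = 10 - 2*(-3 + (5 + x))*x = 10 - 2*(2 + x)*x = 10 - 2*x*(2 + x))
(y(-13) - 355)*U(-17) = ((10 - 4*(-13) - 2*(-13)²) - 355)*(2*(-17)²) = ((10 + 52 - 2*169) - 355)*(2*289) = ((10 + 52 - 338) - 355)*578 = (-276 - 355)*578 = -631*578 = -364718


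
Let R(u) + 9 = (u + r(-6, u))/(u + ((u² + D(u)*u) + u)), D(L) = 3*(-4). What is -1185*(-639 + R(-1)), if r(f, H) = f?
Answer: 8454975/11 ≈ 7.6863e+5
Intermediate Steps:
D(L) = -12
R(u) = -9 + (-6 + u)/(u² - 10*u) (R(u) = -9 + (u - 6)/(u + ((u² - 12*u) + u)) = -9 + (-6 + u)/(u + (u² - 11*u)) = -9 + (-6 + u)/(u² - 10*u))
-1185*(-639 + R(-1)) = -1185*(-639 + (-6 - 9*(-1)² + 91*(-1))/((-1)*(-10 - 1))) = -1185*(-639 - 1*(-6 - 9*1 - 91)/(-11)) = -1185*(-639 - 1*(-1/11)*(-6 - 9 - 91)) = -1185*(-639 - 1*(-1/11)*(-106)) = -1185*(-639 - 106/11) = -1185*(-7135/11) = 8454975/11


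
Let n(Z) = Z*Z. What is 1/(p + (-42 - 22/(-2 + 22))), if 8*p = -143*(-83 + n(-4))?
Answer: 40/46181 ≈ 0.00086616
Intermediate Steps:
n(Z) = Z**2
p = 9581/8 (p = (-143*(-83 + (-4)**2))/8 = (-143*(-83 + 16))/8 = (-143*(-67))/8 = (1/8)*9581 = 9581/8 ≈ 1197.6)
1/(p + (-42 - 22/(-2 + 22))) = 1/(9581/8 + (-42 - 22/(-2 + 22))) = 1/(9581/8 + (-42 - 22/20)) = 1/(9581/8 + (-42 - 22*1/20)) = 1/(9581/8 + (-42 - 11/10)) = 1/(9581/8 - 431/10) = 1/(46181/40) = 40/46181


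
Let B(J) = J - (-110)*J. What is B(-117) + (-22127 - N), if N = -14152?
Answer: -20962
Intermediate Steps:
B(J) = 111*J (B(J) = J + 110*J = 111*J)
B(-117) + (-22127 - N) = 111*(-117) + (-22127 - 1*(-14152)) = -12987 + (-22127 + 14152) = -12987 - 7975 = -20962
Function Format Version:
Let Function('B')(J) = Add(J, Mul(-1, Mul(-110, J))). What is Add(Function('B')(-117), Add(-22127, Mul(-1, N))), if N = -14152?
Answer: -20962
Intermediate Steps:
Function('B')(J) = Mul(111, J) (Function('B')(J) = Add(J, Mul(110, J)) = Mul(111, J))
Add(Function('B')(-117), Add(-22127, Mul(-1, N))) = Add(Mul(111, -117), Add(-22127, Mul(-1, -14152))) = Add(-12987, Add(-22127, 14152)) = Add(-12987, -7975) = -20962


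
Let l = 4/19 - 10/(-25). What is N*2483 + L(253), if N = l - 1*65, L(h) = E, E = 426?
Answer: -15148041/95 ≈ -1.5945e+5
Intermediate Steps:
l = 58/95 (l = 4*(1/19) - 10*(-1/25) = 4/19 + ⅖ = 58/95 ≈ 0.61053)
L(h) = 426
N = -6117/95 (N = 58/95 - 1*65 = 58/95 - 65 = -6117/95 ≈ -64.390)
N*2483 + L(253) = -6117/95*2483 + 426 = -15188511/95 + 426 = -15148041/95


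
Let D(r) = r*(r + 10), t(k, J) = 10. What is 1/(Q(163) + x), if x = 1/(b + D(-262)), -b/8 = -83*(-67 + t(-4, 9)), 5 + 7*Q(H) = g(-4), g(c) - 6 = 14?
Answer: 197232/422647 ≈ 0.46666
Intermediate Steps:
g(c) = 20 (g(c) = 6 + 14 = 20)
D(r) = r*(10 + r)
Q(H) = 15/7 (Q(H) = -5/7 + (⅐)*20 = -5/7 + 20/7 = 15/7)
b = -37848 (b = -(-664)*(-67 + 10) = -(-664)*(-57) = -8*4731 = -37848)
x = 1/28176 (x = 1/(-37848 - 262*(10 - 262)) = 1/(-37848 - 262*(-252)) = 1/(-37848 + 66024) = 1/28176 ≈ 3.5491e-5)
1/(Q(163) + x) = 1/(15/7 + 1/28176) = 1/(422647/197232) = 197232/422647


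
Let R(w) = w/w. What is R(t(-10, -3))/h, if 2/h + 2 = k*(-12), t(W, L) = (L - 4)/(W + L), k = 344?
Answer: -2065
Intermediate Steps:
t(W, L) = (-4 + L)/(L + W)
R(w) = 1
h = -1/2065 (h = 2/(-2 + 344*(-12)) = 2/(-2 - 4128) = 2/(-4130) = 2*(-1/4130) = -1/2065 ≈ -0.00048426)
R(t(-10, -3))/h = 1/(-1/2065) = 1*(-2065) = -2065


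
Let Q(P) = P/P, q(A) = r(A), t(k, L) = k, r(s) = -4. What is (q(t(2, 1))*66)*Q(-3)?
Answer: -264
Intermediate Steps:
q(A) = -4
Q(P) = 1
(q(t(2, 1))*66)*Q(-3) = -4*66*1 = -264*1 = -264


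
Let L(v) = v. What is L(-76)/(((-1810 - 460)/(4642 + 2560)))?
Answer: 273676/1135 ≈ 241.12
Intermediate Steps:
L(-76)/(((-1810 - 460)/(4642 + 2560))) = -76*(4642 + 2560)/(-1810 - 460) = -76/((-2270/7202)) = -76/((-2270*1/7202)) = -76/(-1135/3601) = -76*(-3601/1135) = 273676/1135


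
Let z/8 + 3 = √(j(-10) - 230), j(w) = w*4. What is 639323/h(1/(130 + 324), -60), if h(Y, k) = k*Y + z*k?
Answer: 316230253459/22082313030 + 263549398936*I*√30/18401927525 ≈ 14.321 + 78.444*I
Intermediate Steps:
j(w) = 4*w
z = -24 + 24*I*√30 (z = -24 + 8*√(4*(-10) - 230) = -24 + 8*√(-40 - 230) = -24 + 8*√(-270) = -24 + 8*(3*I*√30) = -24 + 24*I*√30 ≈ -24.0 + 131.45*I)
h(Y, k) = Y*k + k*(-24 + 24*I*√30) (h(Y, k) = k*Y + (-24 + 24*I*√30)*k = Y*k + k*(-24 + 24*I*√30))
639323/h(1/(130 + 324), -60) = 639323/((-60*(-24 + 1/(130 + 324) + 24*I*√30))) = 639323/((-60*(-24 + 1/454 + 24*I*√30))) = 639323/((-60*(-10895/454 + 24*I*√30))) = 639323/(326850/227 - 1440*I*√30)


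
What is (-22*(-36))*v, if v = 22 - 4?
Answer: 14256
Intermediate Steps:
v = 18
(-22*(-36))*v = -22*(-36)*18 = 792*18 = 14256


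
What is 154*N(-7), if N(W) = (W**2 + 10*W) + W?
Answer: -4312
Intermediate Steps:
N(W) = W**2 + 11*W
154*N(-7) = 154*(-7*(11 - 7)) = 154*(-7*4) = 154*(-28) = -4312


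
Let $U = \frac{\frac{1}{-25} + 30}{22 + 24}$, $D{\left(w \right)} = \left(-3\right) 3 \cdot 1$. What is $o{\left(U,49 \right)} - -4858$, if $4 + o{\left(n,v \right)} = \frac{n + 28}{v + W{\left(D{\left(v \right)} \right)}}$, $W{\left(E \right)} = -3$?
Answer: $\frac{256809549}{52900} \approx 4854.6$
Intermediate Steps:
$D{\left(w \right)} = -9$ ($D{\left(w \right)} = \left(-9\right) 1 = -9$)
$U = \frac{749}{1150}$ ($U = \frac{- \frac{1}{25} + 30}{46} = \frac{749}{25} \cdot \frac{1}{46} = \frac{749}{1150} \approx 0.6513$)
$o{\left(n,v \right)} = -4 + \frac{28 + n}{-3 + v}$ ($o{\left(n,v \right)} = -4 + \frac{n + 28}{v - 3} = -4 + \frac{28 + n}{-3 + v}$)
$o{\left(U,49 \right)} - -4858 = \frac{40 + \frac{749}{1150} - 196}{-3 + 49} - -4858 = \frac{40 + \frac{749}{1150} - 196}{46} + 4858 = \frac{1}{46} \left(- \frac{178651}{1150}\right) + 4858 = - \frac{178651}{52900} + 4858 = \frac{256809549}{52900}$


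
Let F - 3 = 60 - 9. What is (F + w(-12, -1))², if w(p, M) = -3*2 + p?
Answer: 1296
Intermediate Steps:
w(p, M) = -6 + p
F = 54 (F = 3 + (60 - 9) = 3 + 51 = 54)
(F + w(-12, -1))² = (54 + (-6 - 12))² = (54 - 18)² = 36² = 1296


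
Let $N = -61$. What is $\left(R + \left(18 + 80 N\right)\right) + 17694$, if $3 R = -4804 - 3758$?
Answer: $9978$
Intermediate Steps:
$R = -2854$ ($R = \frac{-4804 - 3758}{3} = \frac{1}{3} \left(-8562\right) = -2854$)
$\left(R + \left(18 + 80 N\right)\right) + 17694 = \left(-2854 + \left(18 + 80 \left(-61\right)\right)\right) + 17694 = \left(-2854 + \left(18 - 4880\right)\right) + 17694 = \left(-2854 - 4862\right) + 17694 = -7716 + 17694 = 9978$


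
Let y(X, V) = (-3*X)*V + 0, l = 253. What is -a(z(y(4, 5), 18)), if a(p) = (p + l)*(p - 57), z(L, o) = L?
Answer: 22581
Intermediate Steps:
y(X, V) = -3*V*X (y(X, V) = -3*V*X + 0 = -3*V*X)
a(p) = (-57 + p)*(253 + p) (a(p) = (p + 253)*(p - 57) = (253 + p)*(-57 + p) = (-57 + p)*(253 + p))
-a(z(y(4, 5), 18)) = -(-14421 + (-3*5*4)**2 + 196*(-3*5*4)) = -(-14421 + (-60)**2 + 196*(-60)) = -(-14421 + 3600 - 11760) = -1*(-22581) = 22581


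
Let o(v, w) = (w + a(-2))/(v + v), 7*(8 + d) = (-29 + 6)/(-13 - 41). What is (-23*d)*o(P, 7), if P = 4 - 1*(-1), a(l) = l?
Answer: 69023/756 ≈ 91.300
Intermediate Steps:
d = -3001/378 (d = -8 + ((-29 + 6)/(-13 - 41))/7 = -8 + (-23/(-54))/7 = -8 + (-23*(-1/54))/7 = -8 + (⅐)*(23/54) = -8 + 23/378 = -3001/378 ≈ -7.9392)
P = 5 (P = 4 + 1 = 5)
o(v, w) = (-2 + w)/(2*v) (o(v, w) = (w - 2)/(v + v) = (-2 + w)/((2*v)) = (-2 + w)*(1/(2*v)) = (-2 + w)/(2*v))
(-23*d)*o(P, 7) = (-23*(-3001/378))*((½)*(-2 + 7)/5) = 69023*((½)*(⅕)*5)/378 = (69023/378)*(½) = 69023/756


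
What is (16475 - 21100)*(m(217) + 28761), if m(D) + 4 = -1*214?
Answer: -132011375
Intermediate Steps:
m(D) = -218 (m(D) = -4 - 1*214 = -4 - 214 = -218)
(16475 - 21100)*(m(217) + 28761) = (16475 - 21100)*(-218 + 28761) = -4625*28543 = -132011375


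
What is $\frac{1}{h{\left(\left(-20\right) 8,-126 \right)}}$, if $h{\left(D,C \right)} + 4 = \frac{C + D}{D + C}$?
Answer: $- \frac{1}{3} \approx -0.33333$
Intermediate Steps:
$h{\left(D,C \right)} = -3$ ($h{\left(D,C \right)} = -4 + \frac{C + D}{D + C} = -4 + \frac{C + D}{C + D} = -4 + 1 = -3$)
$\frac{1}{h{\left(\left(-20\right) 8,-126 \right)}} = \frac{1}{-3} = - \frac{1}{3}$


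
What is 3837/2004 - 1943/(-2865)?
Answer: 4962259/1913820 ≈ 2.5929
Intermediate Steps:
3837/2004 - 1943/(-2865) = 3837*(1/2004) - 1943*(-1/2865) = 1279/668 + 1943/2865 = 4962259/1913820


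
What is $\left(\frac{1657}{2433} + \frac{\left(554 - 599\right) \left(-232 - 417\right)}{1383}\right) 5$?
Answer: $\frac{122245660}{1121613} \approx 108.99$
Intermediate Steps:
$\left(\frac{1657}{2433} + \frac{\left(554 - 599\right) \left(-232 - 417\right)}{1383}\right) 5 = \left(1657 \cdot \frac{1}{2433} + \left(-45\right) \left(-649\right) \frac{1}{1383}\right) 5 = \left(\frac{1657}{2433} + 29205 \cdot \frac{1}{1383}\right) 5 = \left(\frac{1657}{2433} + \frac{9735}{461}\right) 5 = \frac{24449132}{1121613} \cdot 5 = \frac{122245660}{1121613}$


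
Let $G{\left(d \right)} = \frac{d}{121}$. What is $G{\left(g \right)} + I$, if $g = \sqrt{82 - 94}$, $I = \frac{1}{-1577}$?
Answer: $- \frac{1}{1577} + \frac{2 i \sqrt{3}}{121} \approx -0.00063412 + 0.028629 i$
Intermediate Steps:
$I = - \frac{1}{1577} \approx -0.00063412$
$g = 2 i \sqrt{3}$ ($g = \sqrt{-12} = 2 i \sqrt{3} \approx 3.4641 i$)
$G{\left(d \right)} = \frac{d}{121}$ ($G{\left(d \right)} = d \frac{1}{121} = \frac{d}{121}$)
$G{\left(g \right)} + I = \frac{2 i \sqrt{3}}{121} - \frac{1}{1577} = - \frac{1}{1577} + \frac{2 i \sqrt{3}}{121}$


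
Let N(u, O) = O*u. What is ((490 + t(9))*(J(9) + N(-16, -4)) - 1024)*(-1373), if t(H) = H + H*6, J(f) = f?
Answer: -54020685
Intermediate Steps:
t(H) = 7*H (t(H) = H + 6*H = 7*H)
((490 + t(9))*(J(9) + N(-16, -4)) - 1024)*(-1373) = ((490 + 7*9)*(9 - 4*(-16)) - 1024)*(-1373) = ((490 + 63)*(9 + 64) - 1024)*(-1373) = (553*73 - 1024)*(-1373) = (40369 - 1024)*(-1373) = 39345*(-1373) = -54020685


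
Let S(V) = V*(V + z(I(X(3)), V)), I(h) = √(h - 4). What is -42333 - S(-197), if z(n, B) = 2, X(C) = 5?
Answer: -80748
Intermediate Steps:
I(h) = √(-4 + h)
S(V) = V*(2 + V) (S(V) = V*(V + 2) = V*(2 + V))
-42333 - S(-197) = -42333 - (-197)*(2 - 197) = -42333 - (-197)*(-195) = -42333 - 1*38415 = -42333 - 38415 = -80748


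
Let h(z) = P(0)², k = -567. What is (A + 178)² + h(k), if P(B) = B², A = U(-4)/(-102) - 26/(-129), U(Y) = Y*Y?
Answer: 152452764304/4809249 ≈ 31700.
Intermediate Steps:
U(Y) = Y²
A = 98/2193 (A = (-4)²/(-102) - 26/(-129) = 16*(-1/102) - 26*(-1/129) = -8/51 + 26/129 = 98/2193 ≈ 0.044688)
h(z) = 0 (h(z) = (0²)² = 0² = 0)
(A + 178)² + h(k) = (98/2193 + 178)² + 0 = (390452/2193)² + 0 = 152452764304/4809249 + 0 = 152452764304/4809249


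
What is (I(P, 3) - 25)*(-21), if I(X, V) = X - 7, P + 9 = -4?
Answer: 945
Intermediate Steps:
P = -13 (P = -9 - 4 = -13)
I(X, V) = -7 + X
(I(P, 3) - 25)*(-21) = ((-7 - 13) - 25)*(-21) = (-20 - 25)*(-21) = -45*(-21) = 945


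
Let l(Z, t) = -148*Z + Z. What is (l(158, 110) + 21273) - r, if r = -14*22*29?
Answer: 6979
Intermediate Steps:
l(Z, t) = -147*Z
r = -8932 (r = -308*29 = -8932)
(l(158, 110) + 21273) - r = (-147*158 + 21273) - 1*(-8932) = (-23226 + 21273) + 8932 = -1953 + 8932 = 6979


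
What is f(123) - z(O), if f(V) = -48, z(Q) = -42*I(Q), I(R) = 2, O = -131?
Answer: 36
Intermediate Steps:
z(Q) = -84 (z(Q) = -42*2 = -84)
f(123) - z(O) = -48 - 1*(-84) = -48 + 84 = 36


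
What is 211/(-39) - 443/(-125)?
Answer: -9098/4875 ≈ -1.8663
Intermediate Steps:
211/(-39) - 443/(-125) = 211*(-1/39) - 443*(-1/125) = -211/39 + 443/125 = -9098/4875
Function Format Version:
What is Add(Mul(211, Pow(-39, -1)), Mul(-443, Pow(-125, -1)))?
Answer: Rational(-9098, 4875) ≈ -1.8663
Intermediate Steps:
Add(Mul(211, Pow(-39, -1)), Mul(-443, Pow(-125, -1))) = Add(Mul(211, Rational(-1, 39)), Mul(-443, Rational(-1, 125))) = Add(Rational(-211, 39), Rational(443, 125)) = Rational(-9098, 4875)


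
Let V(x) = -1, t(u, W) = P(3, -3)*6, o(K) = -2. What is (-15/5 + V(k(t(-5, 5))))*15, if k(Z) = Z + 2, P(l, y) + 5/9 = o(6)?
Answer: -60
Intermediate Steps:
P(l, y) = -23/9 (P(l, y) = -5/9 - 2 = -23/9)
t(u, W) = -46/3 (t(u, W) = -23/9*6 = -46/3)
k(Z) = 2 + Z
(-15/5 + V(k(t(-5, 5))))*15 = (-15/5 - 1)*15 = (-15*⅕ - 1)*15 = (-3 - 1)*15 = -4*15 = -60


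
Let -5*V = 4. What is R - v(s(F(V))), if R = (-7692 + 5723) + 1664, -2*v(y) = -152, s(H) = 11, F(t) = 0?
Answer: -381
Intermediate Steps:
V = -⅘ (V = -⅕*4 = -⅘ ≈ -0.80000)
v(y) = 76 (v(y) = -½*(-152) = 76)
R = -305 (R = -1969 + 1664 = -305)
R - v(s(F(V))) = -305 - 1*76 = -305 - 76 = -381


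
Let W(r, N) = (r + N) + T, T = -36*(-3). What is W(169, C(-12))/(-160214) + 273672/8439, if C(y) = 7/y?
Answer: 175375012511/5408183784 ≈ 32.428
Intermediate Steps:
T = 108
W(r, N) = 108 + N + r (W(r, N) = (r + N) + 108 = (N + r) + 108 = 108 + N + r)
W(169, C(-12))/(-160214) + 273672/8439 = (108 + 7/(-12) + 169)/(-160214) + 273672/8439 = (108 + 7*(-1/12) + 169)*(-1/160214) + 273672*(1/8439) = (108 - 7/12 + 169)*(-1/160214) + 91224/2813 = (3317/12)*(-1/160214) + 91224/2813 = -3317/1922568 + 91224/2813 = 175375012511/5408183784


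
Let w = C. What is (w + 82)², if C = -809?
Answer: 528529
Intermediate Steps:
w = -809
(w + 82)² = (-809 + 82)² = (-727)² = 528529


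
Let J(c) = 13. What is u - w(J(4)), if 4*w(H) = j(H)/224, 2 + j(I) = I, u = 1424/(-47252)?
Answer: -448919/10584448 ≈ -0.042413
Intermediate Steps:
u = -356/11813 (u = 1424*(-1/47252) = -356/11813 ≈ -0.030136)
j(I) = -2 + I
w(H) = -1/448 + H/896 (w(H) = ((-2 + H)/224)/4 = ((-2 + H)*(1/224))/4 = (-1/112 + H/224)/4 = -1/448 + H/896)
u - w(J(4)) = -356/11813 - (-1/448 + (1/896)*13) = -356/11813 - (-1/448 + 13/896) = -356/11813 - 1*11/896 = -356/11813 - 11/896 = -448919/10584448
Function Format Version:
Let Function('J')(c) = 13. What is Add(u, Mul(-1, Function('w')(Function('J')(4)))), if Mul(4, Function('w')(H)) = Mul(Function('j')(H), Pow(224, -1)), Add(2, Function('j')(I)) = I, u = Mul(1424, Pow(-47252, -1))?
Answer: Rational(-448919, 10584448) ≈ -0.042413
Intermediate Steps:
u = Rational(-356, 11813) (u = Mul(1424, Rational(-1, 47252)) = Rational(-356, 11813) ≈ -0.030136)
Function('j')(I) = Add(-2, I)
Function('w')(H) = Add(Rational(-1, 448), Mul(Rational(1, 896), H)) (Function('w')(H) = Mul(Rational(1, 4), Mul(Add(-2, H), Pow(224, -1))) = Mul(Rational(1, 4), Mul(Add(-2, H), Rational(1, 224))) = Mul(Rational(1, 4), Add(Rational(-1, 112), Mul(Rational(1, 224), H))) = Add(Rational(-1, 448), Mul(Rational(1, 896), H)))
Add(u, Mul(-1, Function('w')(Function('J')(4)))) = Add(Rational(-356, 11813), Mul(-1, Add(Rational(-1, 448), Mul(Rational(1, 896), 13)))) = Add(Rational(-356, 11813), Mul(-1, Add(Rational(-1, 448), Rational(13, 896)))) = Add(Rational(-356, 11813), Mul(-1, Rational(11, 896))) = Add(Rational(-356, 11813), Rational(-11, 896)) = Rational(-448919, 10584448)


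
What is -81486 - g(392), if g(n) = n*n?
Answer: -235150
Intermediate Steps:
g(n) = n**2
-81486 - g(392) = -81486 - 1*392**2 = -81486 - 1*153664 = -81486 - 153664 = -235150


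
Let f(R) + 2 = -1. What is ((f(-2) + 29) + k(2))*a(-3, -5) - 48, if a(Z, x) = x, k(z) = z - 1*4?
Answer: -168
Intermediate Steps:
k(z) = -4 + z (k(z) = z - 4 = -4 + z)
f(R) = -3 (f(R) = -2 - 1 = -3)
((f(-2) + 29) + k(2))*a(-3, -5) - 48 = ((-3 + 29) + (-4 + 2))*(-5) - 48 = (26 - 2)*(-5) - 48 = 24*(-5) - 48 = -120 - 48 = -168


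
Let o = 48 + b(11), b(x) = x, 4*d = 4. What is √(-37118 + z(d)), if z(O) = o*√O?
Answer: I*√37059 ≈ 192.51*I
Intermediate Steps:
d = 1 (d = (¼)*4 = 1)
o = 59 (o = 48 + 11 = 59)
z(O) = 59*√O
√(-37118 + z(d)) = √(-37118 + 59*√1) = √(-37118 + 59*1) = √(-37118 + 59) = √(-37059) = I*√37059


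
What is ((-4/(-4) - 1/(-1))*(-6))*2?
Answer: -24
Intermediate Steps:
((-4/(-4) - 1/(-1))*(-6))*2 = ((-4*(-1/4) - 1*(-1))*(-6))*2 = ((1 + 1)*(-6))*2 = (2*(-6))*2 = -12*2 = -24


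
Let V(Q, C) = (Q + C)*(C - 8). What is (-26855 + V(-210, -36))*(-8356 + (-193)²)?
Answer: -463183683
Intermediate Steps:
V(Q, C) = (-8 + C)*(C + Q) (V(Q, C) = (C + Q)*(-8 + C) = (-8 + C)*(C + Q))
(-26855 + V(-210, -36))*(-8356 + (-193)²) = (-26855 + ((-36)² - 8*(-36) - 8*(-210) - 36*(-210)))*(-8356 + (-193)²) = (-26855 + (1296 + 288 + 1680 + 7560))*(-8356 + 37249) = (-26855 + 10824)*28893 = -16031*28893 = -463183683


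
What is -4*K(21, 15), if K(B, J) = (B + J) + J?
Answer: -204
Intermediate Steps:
K(B, J) = B + 2*J
-4*K(21, 15) = -4*(21 + 2*15) = -4*(21 + 30) = -4*51 = -204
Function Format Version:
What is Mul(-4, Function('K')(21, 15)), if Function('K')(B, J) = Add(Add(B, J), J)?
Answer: -204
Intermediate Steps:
Function('K')(B, J) = Add(B, Mul(2, J))
Mul(-4, Function('K')(21, 15)) = Mul(-4, Add(21, Mul(2, 15))) = Mul(-4, Add(21, 30)) = Mul(-4, 51) = -204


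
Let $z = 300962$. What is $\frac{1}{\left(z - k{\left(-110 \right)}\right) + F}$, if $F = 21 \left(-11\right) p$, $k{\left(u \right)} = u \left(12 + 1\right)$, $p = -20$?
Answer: $\frac{1}{307012} \approx 3.2572 \cdot 10^{-6}$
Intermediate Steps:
$k{\left(u \right)} = 13 u$ ($k{\left(u \right)} = u 13 = 13 u$)
$F = 4620$ ($F = 21 \left(-11\right) \left(-20\right) = \left(-231\right) \left(-20\right) = 4620$)
$\frac{1}{\left(z - k{\left(-110 \right)}\right) + F} = \frac{1}{\left(300962 - 13 \left(-110\right)\right) + 4620} = \frac{1}{\left(300962 - -1430\right) + 4620} = \frac{1}{\left(300962 + 1430\right) + 4620} = \frac{1}{302392 + 4620} = \frac{1}{307012}$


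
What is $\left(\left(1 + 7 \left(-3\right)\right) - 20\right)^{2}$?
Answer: $1600$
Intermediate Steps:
$\left(\left(1 + 7 \left(-3\right)\right) - 20\right)^{2} = \left(\left(1 - 21\right) - 20\right)^{2} = \left(-20 - 20\right)^{2} = \left(-40\right)^{2} = 1600$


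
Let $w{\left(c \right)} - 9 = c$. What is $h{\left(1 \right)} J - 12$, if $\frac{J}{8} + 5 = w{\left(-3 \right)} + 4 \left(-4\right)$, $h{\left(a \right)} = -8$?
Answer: $948$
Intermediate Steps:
$w{\left(c \right)} = 9 + c$
$J = -120$ ($J = -40 + 8 \left(\left(9 - 3\right) + 4 \left(-4\right)\right) = -40 + 8 \left(6 - 16\right) = -40 + 8 \left(-10\right) = -40 - 80 = -120$)
$h{\left(1 \right)} J - 12 = \left(-8\right) \left(-120\right) - 12 = 960 - 12 = 948$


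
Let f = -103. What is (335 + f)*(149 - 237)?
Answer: -20416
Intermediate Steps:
(335 + f)*(149 - 237) = (335 - 103)*(149 - 237) = 232*(-88) = -20416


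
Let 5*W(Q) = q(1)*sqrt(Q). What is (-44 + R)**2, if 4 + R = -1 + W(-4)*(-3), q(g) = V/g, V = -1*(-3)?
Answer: 59701/25 + 1764*I/5 ≈ 2388.0 + 352.8*I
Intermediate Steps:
V = 3
q(g) = 3/g
W(Q) = 3*sqrt(Q)/5 (W(Q) = ((3/1)*sqrt(Q))/5 = ((3*1)*sqrt(Q))/5 = (3*sqrt(Q))/5 = 3*sqrt(Q)/5)
R = -5 - 18*I/5 (R = -4 + (-1 + (3*sqrt(-4)/5)*(-3)) = -4 + (-1 + (3*(2*I)/5)*(-3)) = -4 + (-1 + (6*I/5)*(-3)) = -4 + (-1 - 18*I/5) = -5 - 18*I/5 ≈ -5.0 - 3.6*I)
(-44 + R)**2 = (-44 + (-5 - 18*I/5))**2 = (-49 - 18*I/5)**2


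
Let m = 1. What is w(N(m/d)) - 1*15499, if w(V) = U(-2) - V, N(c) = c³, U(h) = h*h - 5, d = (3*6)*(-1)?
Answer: -90395999/5832 ≈ -15500.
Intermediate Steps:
d = -18 (d = 18*(-1) = -18)
U(h) = -5 + h² (U(h) = h² - 5 = -5 + h²)
w(V) = -1 - V (w(V) = (-5 + (-2)²) - V = (-5 + 4) - V = -1 - V)
w(N(m/d)) - 1*15499 = (-1 - (1/(-18))³) - 1*15499 = (-1 - (1*(-1/18))³) - 15499 = (-1 - (-1/18)³) - 15499 = (-1 - 1*(-1/5832)) - 15499 = (-1 + 1/5832) - 15499 = -5831/5832 - 15499 = -90395999/5832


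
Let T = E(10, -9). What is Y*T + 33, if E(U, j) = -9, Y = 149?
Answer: -1308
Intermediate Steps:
T = -9
Y*T + 33 = 149*(-9) + 33 = -1341 + 33 = -1308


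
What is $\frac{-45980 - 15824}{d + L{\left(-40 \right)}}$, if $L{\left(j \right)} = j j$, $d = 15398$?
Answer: $- \frac{30902}{8499} \approx -3.636$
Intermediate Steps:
$L{\left(j \right)} = j^{2}$
$\frac{-45980 - 15824}{d + L{\left(-40 \right)}} = \frac{-45980 - 15824}{15398 + \left(-40\right)^{2}} = - \frac{61804}{15398 + 1600} = - \frac{61804}{16998} = \left(-61804\right) \frac{1}{16998} = - \frac{30902}{8499}$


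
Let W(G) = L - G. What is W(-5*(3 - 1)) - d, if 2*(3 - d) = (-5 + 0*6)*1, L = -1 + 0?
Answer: 7/2 ≈ 3.5000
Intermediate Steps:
L = -1
W(G) = -1 - G
d = 11/2 (d = 3 - (-5 + 0*6)/2 = 3 - (-5 + 0)/2 = 3 - (-5)/2 = 3 - ½*(-5) = 3 + 5/2 = 11/2 ≈ 5.5000)
W(-5*(3 - 1)) - d = (-1 - (-5)*(3 - 1)) - 1*11/2 = (-1 - (-5)*2) - 11/2 = (-1 - 1*(-10)) - 11/2 = (-1 + 10) - 11/2 = 9 - 11/2 = 7/2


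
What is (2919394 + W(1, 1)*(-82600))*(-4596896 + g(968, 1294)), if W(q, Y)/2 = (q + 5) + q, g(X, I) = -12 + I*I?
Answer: -5152300601168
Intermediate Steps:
g(X, I) = -12 + I²
W(q, Y) = 10 + 4*q (W(q, Y) = 2*((q + 5) + q) = 2*((5 + q) + q) = 2*(5 + 2*q) = 10 + 4*q)
(2919394 + W(1, 1)*(-82600))*(-4596896 + g(968, 1294)) = (2919394 + (10 + 4*1)*(-82600))*(-4596896 + (-12 + 1294²)) = (2919394 + (10 + 4)*(-82600))*(-4596896 + (-12 + 1674436)) = (2919394 + 14*(-82600))*(-4596896 + 1674424) = (2919394 - 1156400)*(-2922472) = 1762994*(-2922472) = -5152300601168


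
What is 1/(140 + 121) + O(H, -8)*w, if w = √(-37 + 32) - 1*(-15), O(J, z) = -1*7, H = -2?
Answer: -27404/261 - 7*I*√5 ≈ -105.0 - 15.652*I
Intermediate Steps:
O(J, z) = -7
w = 15 + I*√5 (w = √(-5) + 15 = I*√5 + 15 = 15 + I*√5 ≈ 15.0 + 2.2361*I)
1/(140 + 121) + O(H, -8)*w = 1/(140 + 121) - 7*(15 + I*√5) = 1/261 + (-105 - 7*I*√5) = -27404/261 - 7*I*√5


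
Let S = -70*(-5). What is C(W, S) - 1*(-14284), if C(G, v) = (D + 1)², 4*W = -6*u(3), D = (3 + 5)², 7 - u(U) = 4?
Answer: 18509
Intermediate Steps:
u(U) = 3 (u(U) = 7 - 1*4 = 7 - 4 = 3)
S = 350
D = 64 (D = 8² = 64)
W = -9/2 (W = (-6*3)/4 = (¼)*(-18) = -9/2 ≈ -4.5000)
C(G, v) = 4225 (C(G, v) = (64 + 1)² = 65² = 4225)
C(W, S) - 1*(-14284) = 4225 - 1*(-14284) = 4225 + 14284 = 18509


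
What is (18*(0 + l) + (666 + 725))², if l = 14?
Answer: 2699449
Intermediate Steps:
(18*(0 + l) + (666 + 725))² = (18*(0 + 14) + (666 + 725))² = (18*14 + 1391)² = (252 + 1391)² = 1643² = 2699449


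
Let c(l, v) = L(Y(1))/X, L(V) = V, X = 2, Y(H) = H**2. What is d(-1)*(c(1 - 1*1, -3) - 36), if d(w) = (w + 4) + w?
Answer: -71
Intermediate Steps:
d(w) = 4 + 2*w (d(w) = (4 + w) + w = 4 + 2*w)
c(l, v) = 1/2 (c(l, v) = 1**2/2 = 1*(1/2) = 1/2)
d(-1)*(c(1 - 1*1, -3) - 36) = (4 + 2*(-1))*(1/2 - 36) = (4 - 2)*(-71/2) = 2*(-71/2) = -71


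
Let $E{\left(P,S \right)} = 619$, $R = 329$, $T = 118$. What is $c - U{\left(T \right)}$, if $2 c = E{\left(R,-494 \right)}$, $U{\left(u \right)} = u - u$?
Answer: $\frac{619}{2} \approx 309.5$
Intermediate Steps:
$U{\left(u \right)} = 0$
$c = \frac{619}{2}$ ($c = \frac{1}{2} \cdot 619 = \frac{619}{2} \approx 309.5$)
$c - U{\left(T \right)} = \frac{619}{2} - 0 = \frac{619}{2} + 0 = \frac{619}{2}$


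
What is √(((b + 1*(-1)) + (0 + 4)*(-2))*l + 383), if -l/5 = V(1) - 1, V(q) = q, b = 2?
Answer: √383 ≈ 19.570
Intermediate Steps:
l = 0 (l = -5*(1 - 1) = -5*0 = 0)
√(((b + 1*(-1)) + (0 + 4)*(-2))*l + 383) = √(((2 + 1*(-1)) + (0 + 4)*(-2))*0 + 383) = √(((2 - 1) + 4*(-2))*0 + 383) = √((1 - 8)*0 + 383) = √(-7*0 + 383) = √(0 + 383) = √383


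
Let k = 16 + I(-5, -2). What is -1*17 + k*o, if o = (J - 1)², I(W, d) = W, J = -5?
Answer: 379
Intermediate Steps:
k = 11 (k = 16 - 5 = 11)
o = 36 (o = (-5 - 1)² = (-6)² = 36)
-1*17 + k*o = -1*17 + 11*36 = -17 + 396 = 379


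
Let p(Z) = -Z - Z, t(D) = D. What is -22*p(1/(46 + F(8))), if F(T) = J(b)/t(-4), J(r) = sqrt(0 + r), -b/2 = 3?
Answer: 16192/16931 + 88*I*sqrt(6)/16931 ≈ 0.95635 + 0.012731*I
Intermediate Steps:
b = -6 (b = -2*3 = -6)
J(r) = sqrt(r)
F(T) = -I*sqrt(6)/4 (F(T) = sqrt(-6)/(-4) = (I*sqrt(6))*(-1/4) = -I*sqrt(6)/4)
p(Z) = -2*Z
-22*p(1/(46 + F(8))) = -(-44)/(46 - I*sqrt(6)/4) = 44/(46 - I*sqrt(6)/4)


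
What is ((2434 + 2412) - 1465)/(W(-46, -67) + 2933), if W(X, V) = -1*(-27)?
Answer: 3381/2960 ≈ 1.1422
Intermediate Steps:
W(X, V) = 27
((2434 + 2412) - 1465)/(W(-46, -67) + 2933) = ((2434 + 2412) - 1465)/(27 + 2933) = (4846 - 1465)/2960 = 3381*(1/2960) = 3381/2960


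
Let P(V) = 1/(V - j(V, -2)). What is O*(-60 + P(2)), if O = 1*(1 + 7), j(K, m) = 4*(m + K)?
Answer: -476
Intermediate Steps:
j(K, m) = 4*K + 4*m (j(K, m) = 4*(K + m) = 4*K + 4*m)
P(V) = 1/(8 - 3*V) (P(V) = 1/(V - (4*V + 4*(-2))) = 1/(V - (4*V - 8)) = 1/(V - (-8 + 4*V)) = 1/(V + (8 - 4*V)) = 1/(8 - 3*V))
O = 8 (O = 1*8 = 8)
O*(-60 + P(2)) = 8*(-60 - 1/(-8 + 3*2)) = 8*(-60 - 1/(-8 + 6)) = 8*(-60 - 1/(-2)) = 8*(-60 - 1*(-½)) = 8*(-60 + ½) = 8*(-119/2) = -476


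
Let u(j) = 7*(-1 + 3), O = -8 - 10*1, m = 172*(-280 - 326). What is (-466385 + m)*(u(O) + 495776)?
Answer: -282906202430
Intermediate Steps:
m = -104232 (m = 172*(-606) = -104232)
O = -18 (O = -8 - 10 = -18)
u(j) = 14 (u(j) = 7*2 = 14)
(-466385 + m)*(u(O) + 495776) = (-466385 - 104232)*(14 + 495776) = -570617*495790 = -282906202430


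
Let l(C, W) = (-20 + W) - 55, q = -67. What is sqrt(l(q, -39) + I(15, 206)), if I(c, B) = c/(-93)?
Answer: I*sqrt(109709)/31 ≈ 10.685*I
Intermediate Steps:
l(C, W) = -75 + W
I(c, B) = -c/93 (I(c, B) = c*(-1/93) = -c/93)
sqrt(l(q, -39) + I(15, 206)) = sqrt((-75 - 39) - 1/93*15) = sqrt(-114 - 5/31) = sqrt(-3539/31) = I*sqrt(109709)/31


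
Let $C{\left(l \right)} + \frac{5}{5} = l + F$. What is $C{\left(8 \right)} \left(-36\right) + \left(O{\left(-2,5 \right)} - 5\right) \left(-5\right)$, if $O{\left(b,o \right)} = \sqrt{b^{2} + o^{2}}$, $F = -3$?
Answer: $-119 - 5 \sqrt{29} \approx -145.93$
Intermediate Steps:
$C{\left(l \right)} = -4 + l$ ($C{\left(l \right)} = -1 + \left(l - 3\right) = -1 + \left(-3 + l\right) = -4 + l$)
$C{\left(8 \right)} \left(-36\right) + \left(O{\left(-2,5 \right)} - 5\right) \left(-5\right) = \left(-4 + 8\right) \left(-36\right) + \left(\sqrt{\left(-2\right)^{2} + 5^{2}} - 5\right) \left(-5\right) = 4 \left(-36\right) + \left(\sqrt{4 + 25} - 5\right) \left(-5\right) = -144 + \left(\sqrt{29} - 5\right) \left(-5\right) = -144 + \left(-5 + \sqrt{29}\right) \left(-5\right) = -144 + \left(25 - 5 \sqrt{29}\right) = -119 - 5 \sqrt{29}$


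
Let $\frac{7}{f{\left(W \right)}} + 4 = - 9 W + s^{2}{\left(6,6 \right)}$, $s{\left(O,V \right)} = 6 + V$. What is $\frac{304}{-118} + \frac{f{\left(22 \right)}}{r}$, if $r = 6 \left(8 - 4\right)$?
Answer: $- \frac{211997}{82128} \approx -2.5813$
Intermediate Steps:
$r = 24$ ($r = 6 \cdot 4 = 24$)
$f{\left(W \right)} = \frac{7}{140 - 9 W}$ ($f{\left(W \right)} = \frac{7}{-4 - \left(- \left(6 + 6\right)^{2} + 9 W\right)} = \frac{7}{-4 - \left(-144 + 9 W\right)} = \frac{7}{140 - 9 W}$)
$\frac{304}{-118} + \frac{f{\left(22 \right)}}{r} = \frac{304}{-118} + \frac{\left(-7\right) \frac{1}{-140 + 9 \cdot 22}}{24} = 304 \left(- \frac{1}{118}\right) + - \frac{7}{-140 + 198} \cdot \frac{1}{24} = - \frac{152}{59} + - \frac{7}{58} \cdot \frac{1}{24} = - \frac{152}{59} + \left(-7\right) \frac{1}{58} \cdot \frac{1}{24} = - \frac{152}{59} - \frac{7}{1392} = - \frac{211997}{82128}$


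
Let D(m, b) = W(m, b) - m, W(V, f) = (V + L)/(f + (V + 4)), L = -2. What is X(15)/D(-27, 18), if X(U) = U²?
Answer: 1125/164 ≈ 6.8598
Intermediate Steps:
W(V, f) = (-2 + V)/(4 + V + f) (W(V, f) = (V - 2)/(f + (V + 4)) = (-2 + V)/(f + (4 + V)) = (-2 + V)/(4 + V + f))
D(m, b) = -m + (-2 + m)/(4 + b + m) (D(m, b) = (-2 + m)/(4 + m + b) - m = (-2 + m)/(4 + b + m) - m = -m + (-2 + m)/(4 + b + m))
X(15)/D(-27, 18) = 15²/(((-2 - 27 - 1*(-27)*(4 + 18 - 27))/(4 + 18 - 27))) = 225/(((-2 - 27 - 1*(-27)*(-5))/(-5))) = 225/((-(-2 - 27 - 135)/5)) = 225/((-⅕*(-164))) = 225/(164/5) = 225*(5/164) = 1125/164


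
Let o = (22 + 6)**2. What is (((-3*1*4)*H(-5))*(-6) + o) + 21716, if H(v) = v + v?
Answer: 21780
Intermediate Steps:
H(v) = 2*v
o = 784 (o = 28**2 = 784)
(((-3*1*4)*H(-5))*(-6) + o) + 21716 = (((-3*1*4)*(2*(-5)))*(-6) + 784) + 21716 = ((-3*4*(-10))*(-6) + 784) + 21716 = (-12*(-10)*(-6) + 784) + 21716 = (120*(-6) + 784) + 21716 = (-720 + 784) + 21716 = 64 + 21716 = 21780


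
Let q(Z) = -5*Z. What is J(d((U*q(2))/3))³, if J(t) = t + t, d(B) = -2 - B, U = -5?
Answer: -1404928/27 ≈ -52034.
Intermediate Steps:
J(t) = 2*t
J(d((U*q(2))/3))³ = (2*(-2 - (-(-25)*2)/3))³ = (2*(-2 - (-5*(-10))/3))³ = (2*(-2 - 50/3))³ = (2*(-56/3))³ = (-112/3)³ = -1404928/27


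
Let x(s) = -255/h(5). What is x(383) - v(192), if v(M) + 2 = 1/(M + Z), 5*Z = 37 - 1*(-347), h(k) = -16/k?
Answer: 109783/1344 ≈ 81.684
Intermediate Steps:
x(s) = 1275/16 (x(s) = -255/((-16/5)) = -255/((-16*1/5)) = -255/(-16/5) = -255*(-5/16) = 1275/16)
Z = 384/5 (Z = (37 - 1*(-347))/5 = (37 + 347)/5 = (1/5)*384 = 384/5 ≈ 76.800)
v(M) = -2 + 1/(384/5 + M) (v(M) = -2 + 1/(M + 384/5) = -2 + 1/(384/5 + M))
x(383) - v(192) = 1275/16 - (-763 - 10*192)/(384 + 5*192) = 1275/16 - (-763 - 1920)/(384 + 960) = 1275/16 - (-2683)/1344 = 1275/16 - 1*(-2683/1344) = 1275/16 + 2683/1344 = 109783/1344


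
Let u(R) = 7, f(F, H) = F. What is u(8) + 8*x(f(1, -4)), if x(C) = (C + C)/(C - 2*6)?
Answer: 61/11 ≈ 5.5455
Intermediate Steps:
x(C) = 2*C/(-12 + C) (x(C) = (2*C)/(C - 12) = (2*C)/(-12 + C) = 2*C/(-12 + C))
u(8) + 8*x(f(1, -4)) = 7 + 8*(2*1/(-12 + 1)) = 7 + 8*(2*1/(-11)) = 7 + 8*(2*1*(-1/11)) = 7 + 8*(-2/11) = 7 - 16/11 = 61/11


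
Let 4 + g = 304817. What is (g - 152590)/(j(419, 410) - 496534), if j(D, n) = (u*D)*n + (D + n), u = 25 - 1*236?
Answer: -152223/36743395 ≈ -0.0041429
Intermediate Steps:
g = 304813 (g = -4 + 304817 = 304813)
u = -211 (u = 25 - 236 = -211)
j(D, n) = D + n - 211*D*n (j(D, n) = (-211*D)*n + (D + n) = -211*D*n + (D + n) = D + n - 211*D*n)
(g - 152590)/(j(419, 410) - 496534) = (304813 - 152590)/((419 + 410 - 211*419*410) - 496534) = 152223/((419 + 410 - 36247690) - 496534) = 152223/(-36246861 - 496534) = 152223/(-36743395) = 152223*(-1/36743395) = -152223/36743395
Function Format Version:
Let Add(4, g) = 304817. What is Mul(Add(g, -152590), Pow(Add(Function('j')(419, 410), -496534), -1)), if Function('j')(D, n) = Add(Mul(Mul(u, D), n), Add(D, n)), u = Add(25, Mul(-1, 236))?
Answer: Rational(-152223, 36743395) ≈ -0.0041429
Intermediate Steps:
g = 304813 (g = Add(-4, 304817) = 304813)
u = -211 (u = Add(25, -236) = -211)
Function('j')(D, n) = Add(D, n, Mul(-211, D, n)) (Function('j')(D, n) = Add(Mul(Mul(-211, D), n), Add(D, n)) = Add(Mul(-211, D, n), Add(D, n)) = Add(D, n, Mul(-211, D, n)))
Mul(Add(g, -152590), Pow(Add(Function('j')(419, 410), -496534), -1)) = Mul(Add(304813, -152590), Pow(Add(Add(419, 410, Mul(-211, 419, 410)), -496534), -1)) = Mul(152223, Pow(Add(Add(419, 410, -36247690), -496534), -1)) = Mul(152223, Pow(Add(-36246861, -496534), -1)) = Mul(152223, Pow(-36743395, -1)) = Mul(152223, Rational(-1, 36743395)) = Rational(-152223, 36743395)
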